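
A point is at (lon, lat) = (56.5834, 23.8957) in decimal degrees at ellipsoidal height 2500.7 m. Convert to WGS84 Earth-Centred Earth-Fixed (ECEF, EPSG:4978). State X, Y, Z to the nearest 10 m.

X 3214530 m, Y 4872010 m, Z 2568740 m

WGS84: a = 6378137 m, e² = 0.006694380; N(φ) = a/√(1−e²sin²φ) = 6381642.893 m.
X = (N+h)·cosφ·cosλ = 3214525.165 m; Y = (N+h)·cosφ·sinλ = 4872011.261 m; Z = (N(1−e²)+h)·sinφ = 2568738.837 m.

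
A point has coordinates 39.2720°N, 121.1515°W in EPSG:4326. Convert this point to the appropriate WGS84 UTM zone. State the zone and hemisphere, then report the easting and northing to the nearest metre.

Zone 10N: E 659456 m, N 4348590 m

Longitude -121.1515° lies in the 6° band [-126°, -120°), giving zone 10; latitude is north of the equator, so 10N.
Zone 10 central meridian λ₀ = 6×10 − 183 = -123°; Δλ = +1.8485°.
Transverse Mercator on WGS84 with k₀ = 0.9996 gives E = 659455.765 m, N = 4348589.953 m.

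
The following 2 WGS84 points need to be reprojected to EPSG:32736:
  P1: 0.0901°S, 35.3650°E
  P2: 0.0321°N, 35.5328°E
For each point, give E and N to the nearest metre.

P1: E 763240 m, N 9990033 m; P2: E 781930 m, N 10003552 m

UTM zone 36S: λ₀ = 33°, k₀ = 0.9996.
P1 (-0.0901°, 35.3650°) → (763240.230, 9990032.696) m.
P2 (0.0321°, 35.5328°) → (781929.638, 10003551.507) m.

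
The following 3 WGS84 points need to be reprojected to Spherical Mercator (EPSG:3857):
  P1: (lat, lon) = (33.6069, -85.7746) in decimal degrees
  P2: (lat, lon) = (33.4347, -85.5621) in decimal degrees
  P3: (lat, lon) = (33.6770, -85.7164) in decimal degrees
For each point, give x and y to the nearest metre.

Web Mercator: x = R·λ, y = R·ln tan(π/4+φ/2), R = 6378137 m.
P1 (33.6069°, -85.7746°) → (-9548384.795, 3976139.648) m.
P2 (33.4347°, -85.5621°) → (-9524729.403, 3953146.286) m.
P3 (33.6770°, -85.7164°) → (-9541906.001, 3985513.039) m.

P1: x -9548385 m, y 3976140 m; P2: x -9524729 m, y 3953146 m; P3: x -9541906 m, y 3985513 m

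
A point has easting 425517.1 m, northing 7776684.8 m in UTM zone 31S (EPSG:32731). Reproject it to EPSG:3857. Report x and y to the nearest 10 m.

Unproject from UTM 31S (λ₀ = 3°) → φ = -20.10549992°, λ = 2.28750020°.
Web Mercator (R = 6378137 m): x = 254643.357 m, y = -2285533.037 m.

x 254640 m, y -2285530 m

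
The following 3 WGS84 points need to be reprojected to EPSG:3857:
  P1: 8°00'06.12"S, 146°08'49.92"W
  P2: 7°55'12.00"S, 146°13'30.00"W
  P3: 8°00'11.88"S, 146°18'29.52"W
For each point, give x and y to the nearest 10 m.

Web Mercator: x = R·λ, y = R·ln tan(π/4+φ/2), R = 6378137 m.
P1 (-8.0017°, -146.1472°) → (-16269031.885, -893654.854) m.
P2 (-7.9200°, -146.2250°) → (-16277692.541, -884471.551) m.
P3 (-8.0033°, -146.3082°) → (-16286954.323, -893834.717) m.

P1: x -16269030 m, y -893650 m; P2: x -16277690 m, y -884470 m; P3: x -16286950 m, y -893830 m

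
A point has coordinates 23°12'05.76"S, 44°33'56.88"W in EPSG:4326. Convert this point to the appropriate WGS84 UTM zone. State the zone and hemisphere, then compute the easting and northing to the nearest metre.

Longitude -44.5658° lies in the 6° band [-48°, -42°), giving zone 23; latitude is south of the equator, so 23S.
Zone 23 central meridian λ₀ = 6×23 − 183 = -45°; Δλ = +0.4342°.
Transverse Mercator on WGS84 with k₀ = 0.9996 gives E = 544431.418 m, N = 7434096.563 m.

Zone 23S: E 544431 m, N 7434097 m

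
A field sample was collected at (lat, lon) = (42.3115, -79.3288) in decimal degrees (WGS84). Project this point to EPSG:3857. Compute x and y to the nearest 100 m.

x -8830800 m, y 5207800 m

Web Mercator is spherical with R = a = 6378137 m.
x = R·λ = 6378137 × -1.384548752 = -8830841.621 m.
y = R·ln tan(π/4 + φ/2) = 6378137 × 0.816501033 = 5207755.447 m.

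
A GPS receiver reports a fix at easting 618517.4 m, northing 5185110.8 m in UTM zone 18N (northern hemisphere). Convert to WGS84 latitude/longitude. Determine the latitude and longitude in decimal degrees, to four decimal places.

Zone 18N: λ₀ = -75°, k₀ = 0.9996, false easting 500000 m.
Meridian distance M = (N − FN)/k₀ = 5187185.7 m.
Inverse transverse Mercator on WGS84 gives φ = 46.80899986°, λ = -73.44660043°.

lat 46.8090°, lon -73.4466°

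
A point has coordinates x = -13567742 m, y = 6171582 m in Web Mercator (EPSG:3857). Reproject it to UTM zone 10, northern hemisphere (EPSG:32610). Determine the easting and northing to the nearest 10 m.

Web Mercator inverse (R = 6378137 m) → φ = 48.38760229°, λ = -121.88110010°.
UTM 10N forward: E = 582837.163 m, N = 5359986.840 m.

E 582840 m, N 5359990 m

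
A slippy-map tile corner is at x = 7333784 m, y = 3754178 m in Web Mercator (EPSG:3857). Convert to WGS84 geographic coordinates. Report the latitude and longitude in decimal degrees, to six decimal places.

R = 6378137 m. λ = x/R = 65.88050258°.
φ = 2·arctan(exp(y/R)) − 90° = 2·arctan(1.80147) − 90° = 31.93039993°.

lat 31.930400°, lon 65.880503°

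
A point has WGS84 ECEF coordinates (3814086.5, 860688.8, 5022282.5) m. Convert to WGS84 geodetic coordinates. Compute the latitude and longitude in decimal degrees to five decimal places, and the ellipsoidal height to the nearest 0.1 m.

λ = atan2(Y, X) = 12.71640063°; p = √(X²+Y²) = 3909992.5 m.
Bowring's method on WGS84 (a = 6378137 m, b = 6356752.314 m) gives φ = 52.28460013°, h = 56.594 m.

lat 52.28460°, lon 12.71640°, h 56.6 m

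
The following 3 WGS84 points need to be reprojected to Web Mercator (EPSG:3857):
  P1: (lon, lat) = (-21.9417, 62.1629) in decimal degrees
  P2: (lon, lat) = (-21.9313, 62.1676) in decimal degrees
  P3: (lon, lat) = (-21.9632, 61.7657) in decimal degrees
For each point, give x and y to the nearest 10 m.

Web Mercator: x = R·λ, y = R·ln tan(π/4+φ/2), R = 6378137 m.
P1 (62.1629°, -21.9417°) → (-2442538.871, 8897872.784) m.
P2 (62.1676°, -21.9313°) → (-2441381.148, 8898993.315) m.
P3 (61.7657°, -21.9632°) → (-2444932.240, 8803798.782) m.

P1: x -2442540 m, y 8897870 m; P2: x -2441380 m, y 8898990 m; P3: x -2444930 m, y 8803800 m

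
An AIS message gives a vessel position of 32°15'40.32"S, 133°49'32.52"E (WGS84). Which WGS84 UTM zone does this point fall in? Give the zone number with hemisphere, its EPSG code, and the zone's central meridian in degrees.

UTM zone = ⌊(λ + 180)/6⌋ + 1; 133.8257° ∈ [132°, 138°) → zone 53.
Hemisphere: S (φ < 0).
Central meridian λ₀ = 6×53 − 183 = 135°.
EPSG code: 32753.

Zone 53S (EPSG:32753), central meridian 135°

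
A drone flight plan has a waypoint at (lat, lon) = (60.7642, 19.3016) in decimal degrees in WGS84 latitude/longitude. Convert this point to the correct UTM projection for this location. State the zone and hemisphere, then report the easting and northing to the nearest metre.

Zone 34N: E 407468 m, N 6737720 m

Longitude 19.3016° lies in the 6° band [18°, 24°), giving zone 34; latitude is north of the equator, so 34N.
Zone 34 central meridian λ₀ = 6×34 − 183 = 21°; Δλ = -1.6984°.
Transverse Mercator on WGS84 with k₀ = 0.9996 gives E = 407467.557 m, N = 6737720.223 m.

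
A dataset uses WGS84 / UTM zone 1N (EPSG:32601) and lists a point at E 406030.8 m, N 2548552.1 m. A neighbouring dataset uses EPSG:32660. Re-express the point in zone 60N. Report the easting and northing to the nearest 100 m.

UTM 1N → geographic: φ = 23.04279962°, λ = -177.91720002°.
UTM 60N (λ₀ = 177°) forward: E = 1021206.094 m, N = 2557322.922 m.

E 1021200 m, N 2557300 m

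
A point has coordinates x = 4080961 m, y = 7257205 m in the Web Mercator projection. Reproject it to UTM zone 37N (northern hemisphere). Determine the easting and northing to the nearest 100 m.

Web Mercator inverse (R = 6378137 m) → φ = 54.45709846°, λ = 36.65989640°.
UTM 37N forward: E = 348306.276 m, N = 6036901.789 m.

E 348300 m, N 6036900 m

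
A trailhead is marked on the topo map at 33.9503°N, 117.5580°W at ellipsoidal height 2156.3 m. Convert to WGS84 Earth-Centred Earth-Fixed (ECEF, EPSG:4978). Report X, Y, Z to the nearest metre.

WGS84: a = 6378137 m, e² = 0.006694380; N(φ) = a/√(1−e²sin²φ) = 6384805.992 m.
X = (N+h)·cosφ·cosλ = -2451159.160 m; Y = (N+h)·cosφ·sinλ = -4697017.858 m; Z = (N(1−e²)+h)·sinφ = 3543079.129 m.

X -2451159 m, Y -4697018 m, Z 3543079 m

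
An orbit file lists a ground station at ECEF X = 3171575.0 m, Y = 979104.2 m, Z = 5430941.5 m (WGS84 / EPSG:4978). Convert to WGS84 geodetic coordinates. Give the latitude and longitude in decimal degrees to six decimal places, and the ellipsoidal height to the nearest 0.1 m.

λ = atan2(Y, X) = 17.15610032°; p = √(X²+Y²) = 3319266.9 m.
Bowring's method on WGS84 (a = 6378137 m, b = 6356752.314 m) gives φ = 58.73859989°, h = 2408.857 m.

lat 58.738600°, lon 17.156100°, h 2408.9 m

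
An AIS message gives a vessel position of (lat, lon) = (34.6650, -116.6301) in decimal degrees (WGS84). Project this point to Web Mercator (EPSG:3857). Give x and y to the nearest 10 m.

x -12983200 m, y 4118450 m

Web Mercator is spherical with R = a = 6378137 m.
x = R·λ = 6378137 × -2.035579252 = -12983203.343 m.
y = R·ln tan(π/4 + φ/2) = 6378137 × 0.645713421 = 4118448.661 m.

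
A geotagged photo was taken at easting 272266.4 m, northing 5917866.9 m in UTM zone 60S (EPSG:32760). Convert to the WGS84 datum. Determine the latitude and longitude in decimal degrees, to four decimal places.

lat -36.8577°, lon 174.4455°

Zone 60S: λ₀ = 177°, k₀ = 0.9996, false easting 500000 m, false northing 10000000 m.
Meridian distance M = (N − FN)/k₀ = -4083766.6 m.
Inverse transverse Mercator on WGS84 gives φ = -36.85770030°, λ = 174.44549960°.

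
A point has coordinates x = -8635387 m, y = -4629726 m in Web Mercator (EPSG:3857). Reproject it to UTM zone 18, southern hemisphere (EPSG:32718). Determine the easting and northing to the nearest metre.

Web Mercator inverse (R = 6378137 m) → φ = -38.35520074°, λ = -77.57300126°.
UTM 18S forward: E = 275173.772 m, N = 5751639.774 m.

E 275174 m, N 5751640 m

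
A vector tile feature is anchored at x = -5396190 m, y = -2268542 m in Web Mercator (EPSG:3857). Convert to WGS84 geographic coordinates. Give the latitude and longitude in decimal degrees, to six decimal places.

R = 6378137 m. λ = x/R = -48.47479953°.
φ = 2·arctan(exp(y/R)) − 90° = 2·arctan(0.70070) − 90° = -19.96210260°.

lat -19.962103°, lon -48.474800°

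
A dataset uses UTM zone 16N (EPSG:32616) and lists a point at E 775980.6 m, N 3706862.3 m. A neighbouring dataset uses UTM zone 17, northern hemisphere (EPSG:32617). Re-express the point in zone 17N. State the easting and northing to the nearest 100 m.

UTM 16N → geographic: φ = 33.46570025°, λ = -84.03050038°.
UTM 17N (λ₀ = -81°) forward: E = 218348.020 m, N = 3707026.202 m.

E 218300 m, N 3707000 m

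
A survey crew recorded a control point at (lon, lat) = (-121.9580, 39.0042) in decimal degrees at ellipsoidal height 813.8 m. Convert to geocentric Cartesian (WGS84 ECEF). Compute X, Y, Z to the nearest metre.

WGS84: a = 6378137 m, e² = 0.006694380; N(φ) = a/√(1−e²sin²φ) = 6386610.468 m.
X = (N+h)·cosφ·cosλ = -2627256.015 m; Y = (N+h)·cosφ·sinλ = -4211354.765 m; Z = (N(1−e²)+h)·sinφ = 3993191.555 m.

X -2627256 m, Y -4211355 m, Z 3993192 m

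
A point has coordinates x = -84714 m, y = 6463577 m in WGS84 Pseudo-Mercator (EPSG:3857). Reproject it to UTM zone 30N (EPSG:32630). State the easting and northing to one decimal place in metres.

E 660123.1 m, N 5552127.5 m

Web Mercator inverse (R = 6378137 m) → φ = 50.09979761°, λ = -0.76099881°.
UTM 30N forward: E = 660123.079 m, N = 5552127.489 m.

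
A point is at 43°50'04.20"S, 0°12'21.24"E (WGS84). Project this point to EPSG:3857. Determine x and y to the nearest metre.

x 22921 m, y -5439866 m

Web Mercator is spherical with R = a = 6378137 m.
x = R·λ = 6378137 × 0.003593633 = 22920.683 m.
y = R·ln tan(π/4 + φ/2) = 6378137 × -0.852892670 = -5439866.296 m.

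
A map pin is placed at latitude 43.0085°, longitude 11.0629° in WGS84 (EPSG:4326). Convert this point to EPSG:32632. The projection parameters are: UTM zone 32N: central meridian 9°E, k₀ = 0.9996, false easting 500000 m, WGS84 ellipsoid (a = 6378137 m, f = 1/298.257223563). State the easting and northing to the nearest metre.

E 668123 m, N 4763824 m

Zone 32 central meridian λ₀ = 6×32 − 183 = 9°; Δλ = +2.0629°.
Transverse Mercator on WGS84 with k₀ = 0.9996 gives E = 668122.985 m, N = 4763823.625 m.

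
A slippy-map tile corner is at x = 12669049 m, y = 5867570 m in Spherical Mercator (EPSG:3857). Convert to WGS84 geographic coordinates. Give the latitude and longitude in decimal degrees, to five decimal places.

lat 46.54160°, lon 113.80800°

R = 6378137 m. λ = x/R = 113.80800352°.
φ = 2·arctan(exp(y/R)) − 90° = 2·arctan(2.50917) − 90° = 46.54160072°.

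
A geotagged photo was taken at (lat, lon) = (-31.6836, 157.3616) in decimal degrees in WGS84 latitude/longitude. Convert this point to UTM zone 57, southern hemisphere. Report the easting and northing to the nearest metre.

E 344706 m, N 6493468 m

Zone 57 central meridian λ₀ = 6×57 − 183 = 159°; Δλ = -1.6384°.
Transverse Mercator on WGS84 with k₀ = 0.9996 gives E = 344705.733 m, N = 6493467.595 m.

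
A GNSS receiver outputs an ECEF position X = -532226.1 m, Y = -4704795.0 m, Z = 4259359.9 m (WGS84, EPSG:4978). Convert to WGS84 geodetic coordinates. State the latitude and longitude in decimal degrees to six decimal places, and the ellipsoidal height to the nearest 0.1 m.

lat 42.165500°, lon -96.454100°, h 167.9 m

λ = atan2(Y, X) = -96.45410047°; p = √(X²+Y²) = 4734803.1 m.
Bowring's method on WGS84 (a = 6378137 m, b = 6356752.314 m) gives φ = 42.16550007°, h = 167.875 m.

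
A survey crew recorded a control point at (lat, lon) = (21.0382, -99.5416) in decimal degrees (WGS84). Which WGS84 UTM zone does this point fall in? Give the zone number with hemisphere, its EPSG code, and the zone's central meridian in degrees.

UTM zone = ⌊(λ + 180)/6⌋ + 1; -99.5416° ∈ [-102°, -96°) → zone 14.
Hemisphere: N (φ ≥ 0).
Central meridian λ₀ = 6×14 − 183 = -99°.
EPSG code: 32614.

Zone 14N (EPSG:32614), central meridian -99°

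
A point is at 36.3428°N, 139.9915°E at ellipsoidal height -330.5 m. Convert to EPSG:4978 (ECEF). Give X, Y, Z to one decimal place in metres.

WGS84: a = 6378137 m, e² = 0.006694380; N(φ) = a/√(1−e²sin²φ) = 6385647.799 m.
X = (N+h)·cosφ·cosλ = -3939492.521 m; Y = (N+h)·cosφ·sinλ = 3306622.775 m; Z = (N(1−e²)+h)·sinφ = 3758702.004 m.

X -3939492.5 m, Y 3306622.8 m, Z 3758702.0 m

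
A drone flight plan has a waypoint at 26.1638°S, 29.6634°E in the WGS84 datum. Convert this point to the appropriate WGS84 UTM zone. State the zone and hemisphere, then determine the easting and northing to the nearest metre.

Longitude 29.6634° lies in the 6° band [24°, 30°), giving zone 35; latitude is south of the equator, so 35S.
Zone 35 central meridian λ₀ = 6×35 − 183 = 27°; Δλ = +2.6634°.
Transverse Mercator on WGS84 with k₀ = 0.9996 gives E = 766235.134 m, N = 7103446.320 m.

Zone 35S: E 766235 m, N 7103446 m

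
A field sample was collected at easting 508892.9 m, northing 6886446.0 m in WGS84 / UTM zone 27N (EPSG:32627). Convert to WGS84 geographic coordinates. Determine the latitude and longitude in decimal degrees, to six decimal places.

Zone 27N: λ₀ = -21°, k₀ = 0.9996, false easting 500000 m.
Meridian distance M = (N − FN)/k₀ = 6889201.7 m.
Inverse transverse Mercator on WGS84 gives φ = 62.10999961°, λ = -20.82959976°.

lat 62.110000°, lon -20.829600°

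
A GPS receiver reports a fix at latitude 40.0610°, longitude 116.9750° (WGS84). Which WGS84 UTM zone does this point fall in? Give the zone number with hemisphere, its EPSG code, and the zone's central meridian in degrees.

UTM zone = ⌊(λ + 180)/6⌋ + 1; 116.9750° ∈ [114°, 120°) → zone 50.
Hemisphere: N (φ ≥ 0).
Central meridian λ₀ = 6×50 − 183 = 117°.
EPSG code: 32650.

Zone 50N (EPSG:32650), central meridian 117°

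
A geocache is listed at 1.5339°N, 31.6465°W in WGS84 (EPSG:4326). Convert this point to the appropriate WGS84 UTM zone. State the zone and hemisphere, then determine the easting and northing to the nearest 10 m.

Zone 25N: E 650570 m, N 169590 m

Longitude -31.6465° lies in the 6° band [-36°, -30°), giving zone 25; latitude is north of the equator, so 25N.
Zone 25 central meridian λ₀ = 6×25 − 183 = -33°; Δλ = +1.3535°.
Transverse Mercator on WGS84 with k₀ = 0.9996 gives E = 650571.133 m, N = 169590.058 m.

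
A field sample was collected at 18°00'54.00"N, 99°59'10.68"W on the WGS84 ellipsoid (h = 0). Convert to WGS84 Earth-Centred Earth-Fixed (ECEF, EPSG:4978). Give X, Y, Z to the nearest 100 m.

X -1052200 m, Y -5975500 m, Z 1960000 m

WGS84: a = 6378137 m, e² = 0.006694380; N(φ) = a/√(1−e²sin²φ) = 6380179.900 m.
X = (N+h)·cosφ·cosλ = -1052163.372 m; Y = (N+h)·cosφ·sinλ = -5975469.687 m; Z = (N(1−e²)+h)·sinφ = 1959963.358 m.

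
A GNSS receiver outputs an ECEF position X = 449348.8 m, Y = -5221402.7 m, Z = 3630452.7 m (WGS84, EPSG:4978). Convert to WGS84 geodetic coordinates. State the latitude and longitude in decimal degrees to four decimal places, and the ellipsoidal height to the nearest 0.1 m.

λ = atan2(Y, X) = -85.08130035°; p = √(X²+Y²) = 5240702.3 m.
Bowring's method on WGS84 (a = 6378137 m, b = 6356752.314 m) gives φ = 34.89220015°, h = 4175.798 m.

lat 34.8922°, lon -85.0813°, h 4175.8 m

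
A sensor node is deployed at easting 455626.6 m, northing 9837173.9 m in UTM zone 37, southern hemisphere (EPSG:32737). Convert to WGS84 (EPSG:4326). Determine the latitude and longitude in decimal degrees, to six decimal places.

Zone 37S: λ₀ = 39°, k₀ = 0.9996, false easting 500000 m, false northing 10000000 m.
Meridian distance M = (N − FN)/k₀ = -162891.3 m.
Inverse transverse Mercator on WGS84 gives φ = -1.47309962°, λ = 38.60109974°.

lat -1.473100°, lon 38.601100°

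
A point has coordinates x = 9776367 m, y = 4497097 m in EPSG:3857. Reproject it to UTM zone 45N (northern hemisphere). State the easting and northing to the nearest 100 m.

E 572800 m, N 4141200 m

Web Mercator inverse (R = 6378137 m) → φ = 37.41489737°, λ = 87.82259899°.
UTM 45N forward: E = 572792.685 m, N = 4141217.400 m.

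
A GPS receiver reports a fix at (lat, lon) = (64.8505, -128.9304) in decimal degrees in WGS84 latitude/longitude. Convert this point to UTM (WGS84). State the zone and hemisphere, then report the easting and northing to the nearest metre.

Zone 9N: E 503300 m, N 7191795 m

Longitude -128.9304° lies in the 6° band [-132°, -126°), giving zone 9; latitude is north of the equator, so 9N.
Zone 9 central meridian λ₀ = 6×9 − 183 = -129°; Δλ = +0.0696°.
Transverse Mercator on WGS84 with k₀ = 0.9996 gives E = 503300.435 m, N = 7191795.087 m.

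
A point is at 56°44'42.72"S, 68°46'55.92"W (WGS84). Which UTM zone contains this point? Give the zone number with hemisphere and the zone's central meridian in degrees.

UTM zone = ⌊(λ + 180)/6⌋ + 1; -68.7822° ∈ [-72°, -66°) → zone 19.
Hemisphere: S (φ < 0).
Central meridian λ₀ = 6×19 − 183 = -69°.

Zone 19S, central meridian -69°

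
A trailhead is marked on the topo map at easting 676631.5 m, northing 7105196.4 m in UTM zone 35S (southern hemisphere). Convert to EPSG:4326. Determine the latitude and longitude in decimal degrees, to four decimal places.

lat -26.1618°, lon 28.7672°

Zone 35S: λ₀ = 27°, k₀ = 0.9996, false easting 500000 m, false northing 10000000 m.
Meridian distance M = (N − FN)/k₀ = -2895962.0 m.
Inverse transverse Mercator on WGS84 gives φ = -26.16179969°, λ = 28.76719982°.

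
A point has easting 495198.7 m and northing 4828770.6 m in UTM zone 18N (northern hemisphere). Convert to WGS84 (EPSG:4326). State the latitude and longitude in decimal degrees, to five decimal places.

Zone 18N: λ₀ = -75°, k₀ = 0.9996, false easting 500000 m.
Meridian distance M = (N − FN)/k₀ = 4830702.9 m.
Inverse transverse Mercator on WGS84 gives φ = 43.61189984°, λ = -75.05949945°.

lat 43.61190°, lon -75.05950°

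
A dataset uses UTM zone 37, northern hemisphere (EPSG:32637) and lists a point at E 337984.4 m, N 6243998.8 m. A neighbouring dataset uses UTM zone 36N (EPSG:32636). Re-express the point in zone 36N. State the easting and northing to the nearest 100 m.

UTM 37N → geographic: φ = 56.31299961°, λ = 36.38069975°.
UTM 36N (λ₀ = 33°) forward: E = 709092.943 m, N = 6246051.746 m.

E 709100 m, N 6246100 m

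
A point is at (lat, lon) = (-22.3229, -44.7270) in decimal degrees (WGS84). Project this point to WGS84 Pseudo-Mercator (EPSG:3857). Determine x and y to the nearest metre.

Web Mercator is spherical with R = a = 6378137 m.
x = R·λ = 6378137 × -0.780633415 = -4978986.865 m.
y = R·ln tan(π/4 + φ/2) = 6378137 × -0.399856203 = -2550337.644 m.

x -4978987 m, y -2550338 m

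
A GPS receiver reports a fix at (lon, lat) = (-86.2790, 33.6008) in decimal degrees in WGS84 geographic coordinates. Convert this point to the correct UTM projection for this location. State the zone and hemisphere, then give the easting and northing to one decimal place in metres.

Zone 16N: E 566893.3 m, N 3718127.8 m

Longitude -86.2790° lies in the 6° band [-90°, -84°), giving zone 16; latitude is north of the equator, so 16N.
Zone 16 central meridian λ₀ = 6×16 − 183 = -87°; Δλ = +0.7210°.
Transverse Mercator on WGS84 with k₀ = 0.9996 gives E = 566893.321 m, N = 3718127.837 m.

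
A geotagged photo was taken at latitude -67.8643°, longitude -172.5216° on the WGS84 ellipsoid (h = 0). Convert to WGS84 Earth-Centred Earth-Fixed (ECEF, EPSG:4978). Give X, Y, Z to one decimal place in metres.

WGS84: a = 6378137 m, e² = 0.006694380; N(φ) = a/√(1−e²sin²φ) = 6396534.033 m.
X = (N+h)·cosφ·cosλ = -2389722.213 m; Y = (N+h)·cosφ·sinλ = -313696.424 m; Z = (N(1−e²)+h)·sinφ = -5885406.624 m.

X -2389722.2 m, Y -313696.4 m, Z -5885406.6 m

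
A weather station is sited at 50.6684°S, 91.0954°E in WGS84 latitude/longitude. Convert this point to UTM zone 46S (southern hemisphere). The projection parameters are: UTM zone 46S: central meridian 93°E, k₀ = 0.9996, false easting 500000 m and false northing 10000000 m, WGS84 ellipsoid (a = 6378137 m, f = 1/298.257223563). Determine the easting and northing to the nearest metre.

Zone 46 central meridian λ₀ = 6×46 − 183 = 93°; Δλ = -1.9046°.
Transverse Mercator on WGS84 with k₀ = 0.9996 gives E = 365409.482 m, N = 4385318.645 m.

E 365409 m, N 4385319 m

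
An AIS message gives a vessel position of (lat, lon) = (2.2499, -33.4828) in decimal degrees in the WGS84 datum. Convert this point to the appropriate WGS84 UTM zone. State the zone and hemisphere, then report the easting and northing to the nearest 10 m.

Zone 25N: E 446320 m, N 248690 m

Longitude -33.4828° lies in the 6° band [-36°, -30°), giving zone 25; latitude is north of the equator, so 25N.
Zone 25 central meridian λ₀ = 6×25 − 183 = -33°; Δλ = -0.4828°.
Transverse Mercator on WGS84 with k₀ = 0.9996 gives E = 446316.949 m, N = 248691.713 m.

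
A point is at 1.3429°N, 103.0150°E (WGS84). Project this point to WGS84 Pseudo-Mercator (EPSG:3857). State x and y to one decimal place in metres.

Web Mercator is spherical with R = a = 6378137 m.
x = R·λ = 6378137 × 1.797950929 = 11467577.344 m.
y = R·ln tan(π/4 + φ/2) = 6378137 × 0.023440173 = 149504.633 m.

x 11467577.3 m, y 149504.6 m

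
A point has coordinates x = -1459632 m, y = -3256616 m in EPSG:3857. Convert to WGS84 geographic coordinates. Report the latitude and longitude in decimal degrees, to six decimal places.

lat -28.060598°, lon -13.112097°

R = 6378137 m. λ = x/R = -13.11209735°.
φ = 2·arctan(exp(y/R)) − 90° = 2·arctan(0.60014) − 90° = -28.06059831°.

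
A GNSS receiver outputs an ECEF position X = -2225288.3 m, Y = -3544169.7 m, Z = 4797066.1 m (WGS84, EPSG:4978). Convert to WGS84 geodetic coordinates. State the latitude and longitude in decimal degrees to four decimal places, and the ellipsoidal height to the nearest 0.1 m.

λ = atan2(Y, X) = -122.12360031°; p = √(X²+Y²) = 4184859.2 m.
Bowring's method on WGS84 (a = 6378137 m, b = 6356752.314 m) gives φ = 49.08980026°, h = -51.116 m.

lat 49.0898°, lon -122.1236°, h -51.1 m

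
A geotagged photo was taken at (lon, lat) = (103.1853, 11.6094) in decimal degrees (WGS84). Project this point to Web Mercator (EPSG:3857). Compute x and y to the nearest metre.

x 11486535 m, y 1301287 m

Web Mercator is spherical with R = a = 6378137 m.
x = R·λ = 6378137 × 1.800923225 = 11486535.053 m.
y = R·ln tan(π/4 + φ/2) = 6378137 × 0.204023126 = 1301287.448 m.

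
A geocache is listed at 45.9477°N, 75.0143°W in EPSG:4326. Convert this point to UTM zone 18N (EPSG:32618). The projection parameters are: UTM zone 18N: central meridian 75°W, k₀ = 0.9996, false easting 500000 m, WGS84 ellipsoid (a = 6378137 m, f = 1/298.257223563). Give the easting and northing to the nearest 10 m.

Zone 18 central meridian λ₀ = 6×18 − 183 = -75°; Δλ = -0.0143°.
Transverse Mercator on WGS84 with k₀ = 0.9996 gives E = 498891.675 m, N = 5088236.730 m.

E 498890 m, N 5088240 m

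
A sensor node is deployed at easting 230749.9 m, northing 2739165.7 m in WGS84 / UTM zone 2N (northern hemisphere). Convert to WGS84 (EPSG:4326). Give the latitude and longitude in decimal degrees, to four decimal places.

Zone 2N: λ₀ = -171°, k₀ = 0.9996, false easting 500000 m.
Meridian distance M = (N − FN)/k₀ = 2740261.8 m.
Inverse transverse Mercator on WGS84 gives φ = 24.74350006°, λ = -173.66209984°.

lat 24.7435°, lon -173.6621°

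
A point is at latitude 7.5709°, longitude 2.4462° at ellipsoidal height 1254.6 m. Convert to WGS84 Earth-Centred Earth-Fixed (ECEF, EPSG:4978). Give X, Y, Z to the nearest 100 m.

WGS84: a = 6378137 m, e² = 0.006694380; N(φ) = a/√(1−e²sin²φ) = 6378507.623 m.
X = (N+h)·cosφ·cosλ = 6318384.236 m; Y = (N+h)·cosφ·sinλ = 269922.664 m; Z = (N(1−e²)+h)·sinφ = 834926.584 m.

X 6318400 m, Y 269900 m, Z 834900 m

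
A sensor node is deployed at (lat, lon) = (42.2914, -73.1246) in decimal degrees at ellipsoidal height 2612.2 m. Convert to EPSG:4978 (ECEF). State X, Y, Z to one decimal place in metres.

X 1372268.8 m, Y -4523650.3 m, Z 4271360.2 m

WGS84: a = 6378137 m, e² = 0.006694380; N(φ) = a/√(1−e²sin²φ) = 6387825.708 m.
X = (N+h)·cosφ·cosλ = 1372268.815 m; Y = (N+h)·cosφ·sinλ = -4523650.338 m; Z = (N(1−e²)+h)·sinφ = 4271360.209 m.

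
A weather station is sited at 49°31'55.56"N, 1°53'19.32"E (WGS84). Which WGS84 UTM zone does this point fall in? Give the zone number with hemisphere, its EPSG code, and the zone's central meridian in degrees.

UTM zone = ⌊(λ + 180)/6⌋ + 1; 1.8887° ∈ [0°, 6°) → zone 31.
Hemisphere: N (φ ≥ 0).
Central meridian λ₀ = 6×31 − 183 = 3°.
EPSG code: 32631.

Zone 31N (EPSG:32631), central meridian 3°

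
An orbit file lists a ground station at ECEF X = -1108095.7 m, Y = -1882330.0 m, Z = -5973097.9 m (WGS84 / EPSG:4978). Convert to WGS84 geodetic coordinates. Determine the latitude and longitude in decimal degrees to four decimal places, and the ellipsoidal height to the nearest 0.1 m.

lat -70.0371°, lon -120.4846°, h 684.7 m

λ = atan2(Y, X) = -120.48459924°; p = √(X²+Y²) = 2184271.6 m.
Bowring's method on WGS84 (a = 6378137 m, b = 6356752.314 m) gives φ = -70.03710022°, h = 684.676 m.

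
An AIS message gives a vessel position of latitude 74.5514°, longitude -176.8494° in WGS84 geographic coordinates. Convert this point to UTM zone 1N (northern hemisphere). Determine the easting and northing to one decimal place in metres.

Zone 1 central meridian λ₀ = 6×1 − 183 = -177°; Δλ = +0.1506°.
Transverse Mercator on WGS84 with k₀ = 0.9996 gives E = 504477.837 m, N = 8273561.505 m.

E 504477.8 m, N 8273561.5 m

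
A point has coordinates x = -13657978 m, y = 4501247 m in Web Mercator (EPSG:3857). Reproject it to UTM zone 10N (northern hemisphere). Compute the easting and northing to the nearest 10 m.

E 527270 m, N 4144230 m

Web Mercator inverse (R = 6378137 m) → φ = 37.44450147°, λ = -122.69170388°.
UTM 10N forward: E = 527270.508 m, N = 4144228.825 m.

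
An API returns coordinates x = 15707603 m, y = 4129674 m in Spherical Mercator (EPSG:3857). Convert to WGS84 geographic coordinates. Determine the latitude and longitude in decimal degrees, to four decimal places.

R = 6378137 m. λ = x/R = 141.10379852°.
φ = 2·arctan(exp(y/R)) − 90° = 2·arctan(1.91071) − 90° = 34.74789766°.

lat 34.7479°, lon 141.1038°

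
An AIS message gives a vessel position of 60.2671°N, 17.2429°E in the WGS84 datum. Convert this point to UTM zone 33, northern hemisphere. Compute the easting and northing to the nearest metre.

Zone 33 central meridian λ₀ = 6×33 − 183 = 15°; Δλ = +2.2429°.
Transverse Mercator on WGS84 with k₀ = 0.9996 gives E = 624077.850 m, N = 6683267.362 m.

E 624078 m, N 6683267 m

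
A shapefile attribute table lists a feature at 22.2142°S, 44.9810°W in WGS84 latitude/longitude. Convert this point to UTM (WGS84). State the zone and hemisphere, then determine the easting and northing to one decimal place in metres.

Zone 23S: E 501958.2 m, N 7543463.7 m

Longitude -44.9810° lies in the 6° band [-48°, -42°), giving zone 23; latitude is south of the equator, so 23S.
Zone 23 central meridian λ₀ = 6×23 − 183 = -45°; Δλ = +0.0190°.
Transverse Mercator on WGS84 with k₀ = 0.9996 gives E = 501958.237 m, N = 7543463.672 m.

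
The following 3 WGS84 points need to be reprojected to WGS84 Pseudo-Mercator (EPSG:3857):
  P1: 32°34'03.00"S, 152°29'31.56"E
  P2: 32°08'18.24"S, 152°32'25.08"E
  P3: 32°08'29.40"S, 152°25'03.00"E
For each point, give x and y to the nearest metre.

Web Mercator: x = R·λ, y = R·ln tan(π/4+φ/2), R = 6378137 m.
P1 (-32.5675°, 152.4921°) → (16975342.922, -3838036.529) m.
P2 (-32.1384°, 152.5403°) → (16980708.521, -3781491.520) m.
P3 (-32.1415°, 152.4175°) → (16967038.488, -3781899.066) m.

P1: x 16975343 m, y -3838037 m; P2: x 16980709 m, y -3781492 m; P3: x 16967038 m, y -3781899 m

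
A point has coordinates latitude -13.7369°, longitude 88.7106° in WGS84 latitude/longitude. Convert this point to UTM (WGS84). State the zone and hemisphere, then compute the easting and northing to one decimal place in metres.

Longitude 88.7106° lies in the 6° band [84°, 90°), giving zone 45; latitude is south of the equator, so 45S.
Zone 45 central meridian λ₀ = 6×45 − 183 = 87°; Δλ = +1.7106°.
Transverse Mercator on WGS84 with k₀ = 0.9996 gives E = 684961.796 m, N = 8480715.136 m.

Zone 45S: E 684961.8 m, N 8480715.1 m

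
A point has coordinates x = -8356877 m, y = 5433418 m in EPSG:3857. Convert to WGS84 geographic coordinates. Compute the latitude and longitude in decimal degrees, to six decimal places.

lat 43.792701°, lon -75.071103°

R = 6378137 m. λ = x/R = -75.07110337°.
φ = 2·arctan(exp(y/R)) − 90° = 2·arctan(2.34405) − 90° = 43.79270082°.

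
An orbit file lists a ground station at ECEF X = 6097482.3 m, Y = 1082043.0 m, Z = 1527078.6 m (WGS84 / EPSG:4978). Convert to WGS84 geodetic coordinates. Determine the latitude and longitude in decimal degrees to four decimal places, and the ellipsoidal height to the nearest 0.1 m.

lat 13.9420°, lon 10.0628°, h 1344.9 m

λ = atan2(Y, X) = 10.06279985°; p = √(X²+Y²) = 6192746.4 m.
Bowring's method on WGS84 (a = 6378137 m, b = 6356752.314 m) gives φ = 13.94199965°, h = 1344.912 m.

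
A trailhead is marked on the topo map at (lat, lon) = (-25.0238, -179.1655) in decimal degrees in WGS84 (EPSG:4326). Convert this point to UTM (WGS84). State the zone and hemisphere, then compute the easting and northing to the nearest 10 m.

Zone 1S: E 281490 m, N 7230670 m

Longitude -179.1655° lies in the 6° band [-180°, -174°), giving zone 1; latitude is south of the equator, so 1S.
Zone 1 central meridian λ₀ = 6×1 − 183 = -177°; Δλ = -2.1655°.
Transverse Mercator on WGS84 with k₀ = 0.9996 gives E = 281488.495 m, N = 7230669.666 m.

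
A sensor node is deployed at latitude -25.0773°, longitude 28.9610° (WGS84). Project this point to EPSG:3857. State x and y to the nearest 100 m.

x 3223900 m, y -2885200 m

Web Mercator is spherical with R = a = 6378137 m.
x = R·λ = 6378137 × 0.505464805 = 3223923.773 m.
y = R·ln tan(π/4 + φ/2) = 6378137 × -0.452364410 = -2885242.178 m.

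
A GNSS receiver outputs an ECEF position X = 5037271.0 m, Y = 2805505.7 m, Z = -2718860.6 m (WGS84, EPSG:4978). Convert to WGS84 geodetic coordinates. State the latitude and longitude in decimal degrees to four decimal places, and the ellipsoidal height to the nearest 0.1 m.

lat -25.3948°, lon 29.1156°, h 497.7 m

λ = atan2(Y, X) = 29.11559970°; p = √(X²+Y²) = 5765844.4 m.
Bowring's method on WGS84 (a = 6378137 m, b = 6356752.314 m) gives φ = -25.39479969°, h = 497.661 m.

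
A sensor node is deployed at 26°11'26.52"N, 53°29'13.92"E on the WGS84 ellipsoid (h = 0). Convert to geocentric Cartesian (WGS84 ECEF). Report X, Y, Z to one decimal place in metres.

X 3407595.9 m, Y 4602950.6 m, Z 2798035.8 m

WGS84: a = 6378137 m, e² = 0.006694380; N(φ) = a/√(1−e²sin²φ) = 6382299.800 m.
X = (N+h)·cosφ·cosλ = 3407595.871 m; Y = (N+h)·cosφ·sinλ = 4602950.576 m; Z = (N(1−e²)+h)·sinφ = 2798035.814 m.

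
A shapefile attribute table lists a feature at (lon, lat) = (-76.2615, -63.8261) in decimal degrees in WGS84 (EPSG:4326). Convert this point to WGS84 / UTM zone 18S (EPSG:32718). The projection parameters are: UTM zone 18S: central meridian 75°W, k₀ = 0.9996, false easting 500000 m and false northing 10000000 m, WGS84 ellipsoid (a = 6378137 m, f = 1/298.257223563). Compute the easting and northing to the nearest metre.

Zone 18 central meridian λ₀ = 6×18 − 183 = -75°; Δλ = -1.2615°.
Transverse Mercator on WGS84 with k₀ = 0.9996 gives E = 437917.176 m, N = 2921750.357 m.

E 437917 m, N 2921750 m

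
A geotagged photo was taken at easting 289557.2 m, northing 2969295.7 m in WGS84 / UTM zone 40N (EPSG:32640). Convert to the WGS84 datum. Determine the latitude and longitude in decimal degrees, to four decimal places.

lat 26.8294°, lon 54.8824°

Zone 40N: λ₀ = 57°, k₀ = 0.9996, false easting 500000 m.
Meridian distance M = (N − FN)/k₀ = 2970483.9 m.
Inverse transverse Mercator on WGS84 gives φ = 26.82940028°, λ = 54.88239994°.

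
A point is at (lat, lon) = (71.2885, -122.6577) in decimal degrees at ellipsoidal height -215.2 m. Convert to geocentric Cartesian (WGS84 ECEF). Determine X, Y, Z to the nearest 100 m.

WGS84: a = 6378137 m, e² = 0.006694380; N(φ) = a/√(1−e²sin²φ) = 6397375.424 m.
X = (N+h)·cosφ·cosλ = -1107421.485 m; Y = (N+h)·cosφ·sinλ = -1727790.747 m; Z = (N(1−e²)+h)·sinφ = 6018481.217 m.

X -1107400 m, Y -1727800 m, Z 6018500 m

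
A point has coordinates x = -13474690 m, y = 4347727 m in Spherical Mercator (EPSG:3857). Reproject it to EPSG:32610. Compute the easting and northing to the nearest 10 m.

E 675430 m, N 4023610 m

Web Mercator inverse (R = 6378137 m) → φ = 36.34159723°, λ = -121.04519976°.
UTM 10N forward: E = 675428.782 m, N = 4023611.478 m.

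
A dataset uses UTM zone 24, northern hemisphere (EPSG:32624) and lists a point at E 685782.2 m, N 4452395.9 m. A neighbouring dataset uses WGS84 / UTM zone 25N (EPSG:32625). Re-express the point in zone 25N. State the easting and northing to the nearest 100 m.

UTM 24N → geographic: φ = 40.20139997°, λ = -36.81719984°.
UTM 25N (λ₀ = -33°) forward: E = 175083.774 m, N = 4457102.929 m.

E 175100 m, N 4457100 m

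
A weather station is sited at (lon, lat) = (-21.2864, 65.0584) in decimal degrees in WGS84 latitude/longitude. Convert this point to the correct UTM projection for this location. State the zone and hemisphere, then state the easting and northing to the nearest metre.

Zone 27N: E 486524 m, N 7214994 m

Longitude -21.2864° lies in the 6° band [-24°, -18°), giving zone 27; latitude is north of the equator, so 27N.
Zone 27 central meridian λ₀ = 6×27 − 183 = -21°; Δλ = -0.2864°.
Transverse Mercator on WGS84 with k₀ = 0.9996 gives E = 486523.861 m, N = 7214993.711 m.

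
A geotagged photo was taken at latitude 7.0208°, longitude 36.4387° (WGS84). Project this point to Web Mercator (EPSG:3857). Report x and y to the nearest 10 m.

x 4056340 m, y 783520 m

Web Mercator is spherical with R = a = 6378137 m.
x = R·λ = 6378137 × 0.635975290 = 4056337.529 m.
y = R·ln tan(π/4 + φ/2) = 6378137 × 0.122843881 = 783515.100 m.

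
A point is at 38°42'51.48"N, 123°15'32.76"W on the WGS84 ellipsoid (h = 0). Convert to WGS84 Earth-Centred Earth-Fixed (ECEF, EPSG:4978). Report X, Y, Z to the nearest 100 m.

X -2732900 m, Y -4167000 m, Z 3967600 m

WGS84: a = 6378137 m, e² = 0.006694380; N(φ) = a/√(1−e²sin²φ) = 6386504.504 m.
X = (N+h)·cosφ·cosλ = -2732930.681 m; Y = (N+h)·cosφ·sinλ = -4166968.531 m; Z = (N(1−e²)+h)·sinφ = 3967619.132 m.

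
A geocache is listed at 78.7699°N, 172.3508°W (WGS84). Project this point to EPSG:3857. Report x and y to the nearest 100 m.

Web Mercator is spherical with R = a = 6378137 m.
x = R·λ = 6378137 × -3.008088928 = -19186003.294 m.
y = R·ln tan(π/4 + φ/2) = 6378137 × 2.319567873 = 14794521.672 m.

x -19186000 m, y 14794500 m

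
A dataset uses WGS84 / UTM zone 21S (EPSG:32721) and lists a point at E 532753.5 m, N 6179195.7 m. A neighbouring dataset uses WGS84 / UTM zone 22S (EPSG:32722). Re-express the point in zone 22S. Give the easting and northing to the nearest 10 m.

E -18180 m, N 6164760 m

UTM 21S → geographic: φ = -34.52840026°, λ = -56.64310043°.
UTM 22S (λ₀ = -51°) forward: E = -18180.433 m, N = 6164761.682 m.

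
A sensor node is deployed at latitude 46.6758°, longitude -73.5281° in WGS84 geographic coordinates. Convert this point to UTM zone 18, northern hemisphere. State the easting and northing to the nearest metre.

E 612576 m, N 5170190 m

Zone 18 central meridian λ₀ = 6×18 − 183 = -75°; Δλ = +1.4719°.
Transverse Mercator on WGS84 with k₀ = 0.9996 gives E = 612576.412 m, N = 5170190.030 m.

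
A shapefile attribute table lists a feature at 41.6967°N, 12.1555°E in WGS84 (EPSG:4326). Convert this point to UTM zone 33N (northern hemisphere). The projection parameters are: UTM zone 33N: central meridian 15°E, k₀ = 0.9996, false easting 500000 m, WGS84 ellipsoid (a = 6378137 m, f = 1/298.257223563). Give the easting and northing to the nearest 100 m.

E 263300 m, N 4620000 m

Zone 33 central meridian λ₀ = 6×33 − 183 = 15°; Δλ = -2.8445°.
Transverse Mercator on WGS84 with k₀ = 0.9996 gives E = 263298.571 m, N = 4620012.169 m.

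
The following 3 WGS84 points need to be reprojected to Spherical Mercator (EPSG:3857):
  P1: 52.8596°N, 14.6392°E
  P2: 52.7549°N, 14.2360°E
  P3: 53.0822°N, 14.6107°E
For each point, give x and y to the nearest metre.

P1: x 1629628 m, y 6957070 m; P2: x 1584744 m, y 6937789 m; P3: x 1626456 m, y 6998217 m

Web Mercator: x = R·λ, y = R·ln tan(π/4+φ/2), R = 6378137 m.
P1 (52.8596°, 14.6392°) → (1629628.290, 6957069.829) m.
P2 (52.7549°, 14.2360°) → (1584744.271, 6937789.117) m.
P3 (53.0822°, 14.6107°) → (1626455.684, 6998217.193) m.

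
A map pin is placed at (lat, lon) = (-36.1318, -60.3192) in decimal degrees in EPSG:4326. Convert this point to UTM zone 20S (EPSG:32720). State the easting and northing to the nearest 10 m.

Zone 20 central meridian λ₀ = 6×20 − 183 = -63°; Δλ = +2.6808°.
Transverse Mercator on WGS84 with k₀ = 0.9996 gives E = 741238.499 m, N = 5998103.691 m.

E 741240 m, N 5998100 m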